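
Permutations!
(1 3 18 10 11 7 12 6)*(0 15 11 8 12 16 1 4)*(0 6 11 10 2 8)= [15, 3, 8, 18, 6, 5, 4, 16, 12, 9, 0, 7, 11, 13, 14, 10, 1, 17, 2]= (0 15 10)(1 3 18 2 8 12 11 7 16)(4 6)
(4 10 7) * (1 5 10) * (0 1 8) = (0 1 5 10 7 4 8) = [1, 5, 2, 3, 8, 10, 6, 4, 0, 9, 7]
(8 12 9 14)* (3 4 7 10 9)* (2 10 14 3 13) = (2 10 9 3 4 7 14 8 12 13) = [0, 1, 10, 4, 7, 5, 6, 14, 12, 3, 9, 11, 13, 2, 8]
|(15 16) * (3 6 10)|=|(3 6 10)(15 16)|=6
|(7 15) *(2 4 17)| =6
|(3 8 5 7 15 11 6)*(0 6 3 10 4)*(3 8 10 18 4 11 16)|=8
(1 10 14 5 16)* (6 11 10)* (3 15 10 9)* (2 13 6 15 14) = (1 15 10 2 13 6 11 9 3 14 5 16) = [0, 15, 13, 14, 4, 16, 11, 7, 8, 3, 2, 9, 12, 6, 5, 10, 1]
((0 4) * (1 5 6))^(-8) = ((0 4)(1 5 6))^(-8) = (1 5 6)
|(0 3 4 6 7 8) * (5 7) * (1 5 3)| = |(0 1 5 7 8)(3 4 6)| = 15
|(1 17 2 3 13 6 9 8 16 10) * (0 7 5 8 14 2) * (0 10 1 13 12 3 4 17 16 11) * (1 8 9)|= 30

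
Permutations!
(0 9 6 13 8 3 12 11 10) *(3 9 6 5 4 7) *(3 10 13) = (0 6 3 12 11 13 8 9 5 4 7 10) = [6, 1, 2, 12, 7, 4, 3, 10, 9, 5, 0, 13, 11, 8]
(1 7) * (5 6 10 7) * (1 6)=[0, 5, 2, 3, 4, 1, 10, 6, 8, 9, 7]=(1 5)(6 10 7)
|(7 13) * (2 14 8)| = |(2 14 8)(7 13)| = 6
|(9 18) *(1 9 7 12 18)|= |(1 9)(7 12 18)|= 6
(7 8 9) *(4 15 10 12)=(4 15 10 12)(7 8 9)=[0, 1, 2, 3, 15, 5, 6, 8, 9, 7, 12, 11, 4, 13, 14, 10]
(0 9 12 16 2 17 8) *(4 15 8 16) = (0 9 12 4 15 8)(2 17 16) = [9, 1, 17, 3, 15, 5, 6, 7, 0, 12, 10, 11, 4, 13, 14, 8, 2, 16]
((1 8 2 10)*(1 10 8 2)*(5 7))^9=(10)(5 7)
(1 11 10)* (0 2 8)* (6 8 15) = (0 2 15 6 8)(1 11 10) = [2, 11, 15, 3, 4, 5, 8, 7, 0, 9, 1, 10, 12, 13, 14, 6]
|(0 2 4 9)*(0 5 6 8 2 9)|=|(0 9 5 6 8 2 4)|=7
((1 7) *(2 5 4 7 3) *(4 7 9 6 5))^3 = (1 4 5 3 9 7 2 6)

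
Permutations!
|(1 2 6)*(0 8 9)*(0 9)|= 6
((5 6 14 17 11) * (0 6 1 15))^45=((0 6 14 17 11 5 1 15))^45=(0 5 14 15 11 6 1 17)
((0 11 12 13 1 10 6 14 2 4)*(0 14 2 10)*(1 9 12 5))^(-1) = ((0 11 5 1)(2 4 14 10 6)(9 12 13))^(-1) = (0 1 5 11)(2 6 10 14 4)(9 13 12)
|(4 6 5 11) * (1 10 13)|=12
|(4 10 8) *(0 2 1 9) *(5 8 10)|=12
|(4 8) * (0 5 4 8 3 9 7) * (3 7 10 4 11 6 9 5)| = 9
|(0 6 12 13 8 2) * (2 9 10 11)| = 9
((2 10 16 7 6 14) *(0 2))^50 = ((0 2 10 16 7 6 14))^50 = (0 2 10 16 7 6 14)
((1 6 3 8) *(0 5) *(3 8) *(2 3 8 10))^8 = (1 10 3)(2 8 6)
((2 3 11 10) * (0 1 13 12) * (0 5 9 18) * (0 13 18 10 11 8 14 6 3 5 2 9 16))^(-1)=(0 16 5 2 12 13 18 1)(3 6 14 8)(9 10)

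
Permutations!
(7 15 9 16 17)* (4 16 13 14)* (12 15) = (4 16 17 7 12 15 9 13 14) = [0, 1, 2, 3, 16, 5, 6, 12, 8, 13, 10, 11, 15, 14, 4, 9, 17, 7]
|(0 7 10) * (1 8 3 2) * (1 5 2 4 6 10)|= 8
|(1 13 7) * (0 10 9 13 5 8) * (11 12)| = 8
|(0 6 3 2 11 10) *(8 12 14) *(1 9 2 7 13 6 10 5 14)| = 8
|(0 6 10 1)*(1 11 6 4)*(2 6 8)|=15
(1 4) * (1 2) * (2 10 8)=(1 4 10 8 2)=[0, 4, 1, 3, 10, 5, 6, 7, 2, 9, 8]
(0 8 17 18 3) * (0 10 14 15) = (0 8 17 18 3 10 14 15) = [8, 1, 2, 10, 4, 5, 6, 7, 17, 9, 14, 11, 12, 13, 15, 0, 16, 18, 3]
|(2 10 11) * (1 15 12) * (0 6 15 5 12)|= 3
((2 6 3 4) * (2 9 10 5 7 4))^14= ((2 6 3)(4 9 10 5 7))^14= (2 3 6)(4 7 5 10 9)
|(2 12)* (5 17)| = 2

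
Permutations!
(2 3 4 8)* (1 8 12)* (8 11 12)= (1 11 12)(2 3 4 8)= [0, 11, 3, 4, 8, 5, 6, 7, 2, 9, 10, 12, 1]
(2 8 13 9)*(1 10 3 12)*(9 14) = (1 10 3 12)(2 8 13 14 9) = [0, 10, 8, 12, 4, 5, 6, 7, 13, 2, 3, 11, 1, 14, 9]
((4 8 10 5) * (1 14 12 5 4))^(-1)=(1 5 12 14)(4 10 8)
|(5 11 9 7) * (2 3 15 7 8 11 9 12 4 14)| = |(2 3 15 7 5 9 8 11 12 4 14)| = 11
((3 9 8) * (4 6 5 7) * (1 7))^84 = (9)(1 5 6 4 7)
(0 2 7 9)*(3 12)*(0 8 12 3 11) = [2, 1, 7, 3, 4, 5, 6, 9, 12, 8, 10, 0, 11] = (0 2 7 9 8 12 11)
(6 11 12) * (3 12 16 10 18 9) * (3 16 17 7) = (3 12 6 11 17 7)(9 16 10 18) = [0, 1, 2, 12, 4, 5, 11, 3, 8, 16, 18, 17, 6, 13, 14, 15, 10, 7, 9]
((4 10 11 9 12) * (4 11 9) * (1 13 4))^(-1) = ((1 13 4 10 9 12 11))^(-1) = (1 11 12 9 10 4 13)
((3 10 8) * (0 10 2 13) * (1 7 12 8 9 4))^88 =(13)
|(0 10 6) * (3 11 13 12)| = 12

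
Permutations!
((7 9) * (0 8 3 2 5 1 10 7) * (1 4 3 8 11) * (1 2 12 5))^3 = ((0 11 2 1 10 7 9)(3 12 5 4))^3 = (0 1 9 2 7 11 10)(3 4 5 12)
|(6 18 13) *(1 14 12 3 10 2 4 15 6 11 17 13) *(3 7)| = |(1 14 12 7 3 10 2 4 15 6 18)(11 17 13)| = 33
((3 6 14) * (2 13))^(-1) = (2 13)(3 14 6) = ((2 13)(3 6 14))^(-1)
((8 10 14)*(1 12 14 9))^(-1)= ((1 12 14 8 10 9))^(-1)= (1 9 10 8 14 12)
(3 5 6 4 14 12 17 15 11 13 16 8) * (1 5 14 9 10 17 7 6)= [0, 5, 2, 14, 9, 1, 4, 6, 3, 10, 17, 13, 7, 16, 12, 11, 8, 15]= (1 5)(3 14 12 7 6 4 9 10 17 15 11 13 16 8)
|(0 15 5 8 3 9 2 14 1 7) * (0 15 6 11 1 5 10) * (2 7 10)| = |(0 6 11 1 10)(2 14 5 8 3 9 7 15)| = 40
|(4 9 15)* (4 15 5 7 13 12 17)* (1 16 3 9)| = 10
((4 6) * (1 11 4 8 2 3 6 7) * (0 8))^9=(0 6 3 2 8)(1 11 4 7)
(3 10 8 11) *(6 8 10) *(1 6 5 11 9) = (1 6 8 9)(3 5 11) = [0, 6, 2, 5, 4, 11, 8, 7, 9, 1, 10, 3]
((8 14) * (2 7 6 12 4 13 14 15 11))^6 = (2 14 6 15 4)(7 8 12 11 13)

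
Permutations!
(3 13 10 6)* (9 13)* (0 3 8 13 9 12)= (0 3 12)(6 8 13 10)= [3, 1, 2, 12, 4, 5, 8, 7, 13, 9, 6, 11, 0, 10]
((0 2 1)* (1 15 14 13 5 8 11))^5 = (0 5 2 8 15 11 14 1 13)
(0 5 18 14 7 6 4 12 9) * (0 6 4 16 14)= (0 5 18)(4 12 9 6 16 14 7)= [5, 1, 2, 3, 12, 18, 16, 4, 8, 6, 10, 11, 9, 13, 7, 15, 14, 17, 0]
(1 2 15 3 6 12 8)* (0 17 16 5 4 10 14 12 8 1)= [17, 2, 15, 6, 10, 4, 8, 7, 0, 9, 14, 11, 1, 13, 12, 3, 5, 16]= (0 17 16 5 4 10 14 12 1 2 15 3 6 8)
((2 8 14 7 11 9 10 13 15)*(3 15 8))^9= (15)(7 9 13 14 11 10 8)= ((2 3 15)(7 11 9 10 13 8 14))^9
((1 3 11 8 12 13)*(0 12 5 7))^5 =((0 12 13 1 3 11 8 5 7))^5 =(0 11 12 8 13 5 1 7 3)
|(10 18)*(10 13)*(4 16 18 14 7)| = |(4 16 18 13 10 14 7)| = 7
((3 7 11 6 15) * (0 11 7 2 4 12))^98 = (0 6 3 4)(2 12 11 15)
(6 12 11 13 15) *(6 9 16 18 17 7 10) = (6 12 11 13 15 9 16 18 17 7 10) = [0, 1, 2, 3, 4, 5, 12, 10, 8, 16, 6, 13, 11, 15, 14, 9, 18, 7, 17]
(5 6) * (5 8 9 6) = (6 8 9) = [0, 1, 2, 3, 4, 5, 8, 7, 9, 6]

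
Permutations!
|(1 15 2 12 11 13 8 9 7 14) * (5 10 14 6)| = |(1 15 2 12 11 13 8 9 7 6 5 10 14)| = 13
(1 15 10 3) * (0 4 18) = (0 4 18)(1 15 10 3) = [4, 15, 2, 1, 18, 5, 6, 7, 8, 9, 3, 11, 12, 13, 14, 10, 16, 17, 0]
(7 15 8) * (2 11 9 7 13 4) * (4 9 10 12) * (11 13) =(2 13 9 7 15 8 11 10 12 4) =[0, 1, 13, 3, 2, 5, 6, 15, 11, 7, 12, 10, 4, 9, 14, 8]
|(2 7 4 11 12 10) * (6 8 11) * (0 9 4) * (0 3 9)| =10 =|(2 7 3 9 4 6 8 11 12 10)|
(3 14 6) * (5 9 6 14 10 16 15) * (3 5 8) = [0, 1, 2, 10, 4, 9, 5, 7, 3, 6, 16, 11, 12, 13, 14, 8, 15] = (3 10 16 15 8)(5 9 6)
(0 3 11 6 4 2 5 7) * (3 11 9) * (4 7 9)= (0 11 6 7)(2 5 9 3 4)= [11, 1, 5, 4, 2, 9, 7, 0, 8, 3, 10, 6]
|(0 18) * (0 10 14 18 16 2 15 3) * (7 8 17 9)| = |(0 16 2 15 3)(7 8 17 9)(10 14 18)| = 60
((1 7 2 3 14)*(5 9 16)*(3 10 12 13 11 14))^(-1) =(1 14 11 13 12 10 2 7)(5 16 9)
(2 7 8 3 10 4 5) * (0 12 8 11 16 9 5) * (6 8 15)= (0 12 15 6 8 3 10 4)(2 7 11 16 9 5)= [12, 1, 7, 10, 0, 2, 8, 11, 3, 5, 4, 16, 15, 13, 14, 6, 9]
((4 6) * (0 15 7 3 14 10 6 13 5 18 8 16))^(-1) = (0 16 8 18 5 13 4 6 10 14 3 7 15)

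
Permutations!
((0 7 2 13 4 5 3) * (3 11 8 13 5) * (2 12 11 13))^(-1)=((0 7 12 11 8 2 5 13 4 3))^(-1)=(0 3 4 13 5 2 8 11 12 7)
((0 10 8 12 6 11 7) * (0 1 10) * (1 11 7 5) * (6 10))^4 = ((1 6 7 11 5)(8 12 10))^4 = (1 5 11 7 6)(8 12 10)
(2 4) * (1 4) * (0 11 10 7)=(0 11 10 7)(1 4 2)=[11, 4, 1, 3, 2, 5, 6, 0, 8, 9, 7, 10]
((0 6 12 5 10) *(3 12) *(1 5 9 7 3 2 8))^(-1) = (0 10 5 1 8 2 6)(3 7 9 12)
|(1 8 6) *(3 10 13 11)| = |(1 8 6)(3 10 13 11)| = 12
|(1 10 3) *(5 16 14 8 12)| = |(1 10 3)(5 16 14 8 12)| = 15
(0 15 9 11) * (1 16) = (0 15 9 11)(1 16) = [15, 16, 2, 3, 4, 5, 6, 7, 8, 11, 10, 0, 12, 13, 14, 9, 1]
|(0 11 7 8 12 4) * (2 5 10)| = 6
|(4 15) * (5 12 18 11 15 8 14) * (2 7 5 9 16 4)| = |(2 7 5 12 18 11 15)(4 8 14 9 16)| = 35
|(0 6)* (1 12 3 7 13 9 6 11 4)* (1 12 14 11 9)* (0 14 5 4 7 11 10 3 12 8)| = |(0 9 6 14 10 3 11 7 13 1 5 4 8)| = 13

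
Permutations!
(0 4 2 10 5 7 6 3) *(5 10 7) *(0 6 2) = (10)(0 4)(2 7)(3 6) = [4, 1, 7, 6, 0, 5, 3, 2, 8, 9, 10]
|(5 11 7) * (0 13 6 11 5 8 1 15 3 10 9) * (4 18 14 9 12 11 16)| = 8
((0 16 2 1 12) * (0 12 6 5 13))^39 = (0 6 16 5 2 13 1) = ((0 16 2 1 6 5 13))^39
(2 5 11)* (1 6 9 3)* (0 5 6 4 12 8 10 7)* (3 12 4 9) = (0 5 11 2 6 3 1 9 12 8 10 7) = [5, 9, 6, 1, 4, 11, 3, 0, 10, 12, 7, 2, 8]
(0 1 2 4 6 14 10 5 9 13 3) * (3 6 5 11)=(0 1 2 4 5 9 13 6 14 10 11 3)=[1, 2, 4, 0, 5, 9, 14, 7, 8, 13, 11, 3, 12, 6, 10]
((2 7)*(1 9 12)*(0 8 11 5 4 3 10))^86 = (0 11 4 10 8 5 3)(1 12 9)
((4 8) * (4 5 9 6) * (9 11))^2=((4 8 5 11 9 6))^2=(4 5 9)(6 8 11)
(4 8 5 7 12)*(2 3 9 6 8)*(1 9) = (1 9 6 8 5 7 12 4 2 3) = [0, 9, 3, 1, 2, 7, 8, 12, 5, 6, 10, 11, 4]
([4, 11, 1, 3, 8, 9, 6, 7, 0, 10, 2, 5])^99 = [0, 9, 5, 3, 4, 2, 6, 7, 8, 1, 11, 10]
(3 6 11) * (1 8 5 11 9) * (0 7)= (0 7)(1 8 5 11 3 6 9)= [7, 8, 2, 6, 4, 11, 9, 0, 5, 1, 10, 3]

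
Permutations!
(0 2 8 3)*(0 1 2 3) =[3, 2, 8, 1, 4, 5, 6, 7, 0] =(0 3 1 2 8)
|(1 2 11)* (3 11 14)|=5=|(1 2 14 3 11)|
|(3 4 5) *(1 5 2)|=|(1 5 3 4 2)|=5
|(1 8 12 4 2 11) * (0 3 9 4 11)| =|(0 3 9 4 2)(1 8 12 11)| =20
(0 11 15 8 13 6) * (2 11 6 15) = [6, 1, 11, 3, 4, 5, 0, 7, 13, 9, 10, 2, 12, 15, 14, 8] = (0 6)(2 11)(8 13 15)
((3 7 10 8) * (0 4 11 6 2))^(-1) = ((0 4 11 6 2)(3 7 10 8))^(-1) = (0 2 6 11 4)(3 8 10 7)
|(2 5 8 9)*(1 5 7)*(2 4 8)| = 12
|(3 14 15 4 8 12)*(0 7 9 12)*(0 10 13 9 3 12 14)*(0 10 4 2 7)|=|(2 7 3 10 13 9 14 15)(4 8)|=8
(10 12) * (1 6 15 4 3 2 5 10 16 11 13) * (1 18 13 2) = [0, 6, 5, 1, 3, 10, 15, 7, 8, 9, 12, 2, 16, 18, 14, 4, 11, 17, 13] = (1 6 15 4 3)(2 5 10 12 16 11)(13 18)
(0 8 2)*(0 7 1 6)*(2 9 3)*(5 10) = (0 8 9 3 2 7 1 6)(5 10) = [8, 6, 7, 2, 4, 10, 0, 1, 9, 3, 5]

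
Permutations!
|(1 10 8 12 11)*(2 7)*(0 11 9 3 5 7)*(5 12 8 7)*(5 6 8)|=6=|(0 11 1 10 7 2)(3 12 9)(5 6 8)|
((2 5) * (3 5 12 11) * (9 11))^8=(2 9 3)(5 12 11)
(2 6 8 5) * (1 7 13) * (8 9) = (1 7 13)(2 6 9 8 5) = [0, 7, 6, 3, 4, 2, 9, 13, 5, 8, 10, 11, 12, 1]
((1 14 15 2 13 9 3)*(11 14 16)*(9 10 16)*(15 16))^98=((1 9 3)(2 13 10 15)(11 14 16))^98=(1 3 9)(2 10)(11 16 14)(13 15)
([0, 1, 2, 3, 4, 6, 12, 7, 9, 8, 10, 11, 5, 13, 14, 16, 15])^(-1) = (5 12 6)(8 9)(15 16)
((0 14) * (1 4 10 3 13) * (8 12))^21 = ((0 14)(1 4 10 3 13)(8 12))^21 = (0 14)(1 4 10 3 13)(8 12)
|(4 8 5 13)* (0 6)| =4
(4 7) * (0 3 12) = [3, 1, 2, 12, 7, 5, 6, 4, 8, 9, 10, 11, 0] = (0 3 12)(4 7)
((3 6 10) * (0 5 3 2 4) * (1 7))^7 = ((0 5 3 6 10 2 4)(1 7))^7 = (10)(1 7)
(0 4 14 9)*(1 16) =(0 4 14 9)(1 16) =[4, 16, 2, 3, 14, 5, 6, 7, 8, 0, 10, 11, 12, 13, 9, 15, 1]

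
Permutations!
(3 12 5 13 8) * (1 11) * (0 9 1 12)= (0 9 1 11 12 5 13 8 3)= [9, 11, 2, 0, 4, 13, 6, 7, 3, 1, 10, 12, 5, 8]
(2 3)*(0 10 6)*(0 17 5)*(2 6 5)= (0 10 5)(2 3 6 17)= [10, 1, 3, 6, 4, 0, 17, 7, 8, 9, 5, 11, 12, 13, 14, 15, 16, 2]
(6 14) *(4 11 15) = (4 11 15)(6 14) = [0, 1, 2, 3, 11, 5, 14, 7, 8, 9, 10, 15, 12, 13, 6, 4]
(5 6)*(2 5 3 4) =(2 5 6 3 4) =[0, 1, 5, 4, 2, 6, 3]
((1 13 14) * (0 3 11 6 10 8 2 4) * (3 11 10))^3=(14)(0 3 2 11 10 4 6 8)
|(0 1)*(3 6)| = |(0 1)(3 6)| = 2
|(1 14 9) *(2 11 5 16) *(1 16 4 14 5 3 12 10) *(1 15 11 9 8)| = |(1 5 4 14 8)(2 9 16)(3 12 10 15 11)| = 15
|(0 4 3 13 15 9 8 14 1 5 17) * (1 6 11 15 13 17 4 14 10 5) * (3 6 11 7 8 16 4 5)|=|(0 14 11 15 9 16 4 6 7 8 10 3 17)|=13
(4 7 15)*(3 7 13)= (3 7 15 4 13)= [0, 1, 2, 7, 13, 5, 6, 15, 8, 9, 10, 11, 12, 3, 14, 4]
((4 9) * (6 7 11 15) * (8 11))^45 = (15)(4 9)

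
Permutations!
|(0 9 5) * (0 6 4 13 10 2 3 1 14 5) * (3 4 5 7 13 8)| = 18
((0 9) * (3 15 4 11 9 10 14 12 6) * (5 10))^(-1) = (0 9 11 4 15 3 6 12 14 10 5)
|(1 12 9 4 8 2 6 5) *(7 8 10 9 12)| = 6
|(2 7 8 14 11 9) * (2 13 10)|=|(2 7 8 14 11 9 13 10)|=8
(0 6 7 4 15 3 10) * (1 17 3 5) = [6, 17, 2, 10, 15, 1, 7, 4, 8, 9, 0, 11, 12, 13, 14, 5, 16, 3] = (0 6 7 4 15 5 1 17 3 10)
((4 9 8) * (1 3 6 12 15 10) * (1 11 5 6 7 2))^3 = ((1 3 7 2)(4 9 8)(5 6 12 15 10 11))^3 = (1 2 7 3)(5 15)(6 10)(11 12)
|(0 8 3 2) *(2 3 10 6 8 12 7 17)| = 15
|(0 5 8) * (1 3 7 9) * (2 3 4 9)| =3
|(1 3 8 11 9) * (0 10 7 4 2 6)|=|(0 10 7 4 2 6)(1 3 8 11 9)|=30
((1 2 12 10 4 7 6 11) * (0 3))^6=((0 3)(1 2 12 10 4 7 6 11))^6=(1 6 4 12)(2 11 7 10)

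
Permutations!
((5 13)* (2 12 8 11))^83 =(2 11 8 12)(5 13)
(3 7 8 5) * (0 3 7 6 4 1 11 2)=(0 3 6 4 1 11 2)(5 7 8)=[3, 11, 0, 6, 1, 7, 4, 8, 5, 9, 10, 2]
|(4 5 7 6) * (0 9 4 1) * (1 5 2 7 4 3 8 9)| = 30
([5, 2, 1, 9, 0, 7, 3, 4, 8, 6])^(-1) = (0 4 7 5)(1 2)(3 6 9)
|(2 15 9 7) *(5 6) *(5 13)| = |(2 15 9 7)(5 6 13)| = 12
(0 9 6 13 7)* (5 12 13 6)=[9, 1, 2, 3, 4, 12, 6, 0, 8, 5, 10, 11, 13, 7]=(0 9 5 12 13 7)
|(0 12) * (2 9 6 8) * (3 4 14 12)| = 20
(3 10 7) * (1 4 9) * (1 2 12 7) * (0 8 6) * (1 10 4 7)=(0 8 6)(1 7 3 4 9 2 12)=[8, 7, 12, 4, 9, 5, 0, 3, 6, 2, 10, 11, 1]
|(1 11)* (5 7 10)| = 6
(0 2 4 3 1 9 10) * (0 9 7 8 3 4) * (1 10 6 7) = (0 2)(3 10 9 6 7 8) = [2, 1, 0, 10, 4, 5, 7, 8, 3, 6, 9]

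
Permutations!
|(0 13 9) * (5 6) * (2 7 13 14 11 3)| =8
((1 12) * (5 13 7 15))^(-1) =(1 12)(5 15 7 13)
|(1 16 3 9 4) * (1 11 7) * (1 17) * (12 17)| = |(1 16 3 9 4 11 7 12 17)| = 9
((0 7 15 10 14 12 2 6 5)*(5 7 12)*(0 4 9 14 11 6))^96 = (6 7 15 10 11)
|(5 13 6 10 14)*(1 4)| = 10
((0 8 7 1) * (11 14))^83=(0 1 7 8)(11 14)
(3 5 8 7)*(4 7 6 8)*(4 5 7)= (3 7)(6 8)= [0, 1, 2, 7, 4, 5, 8, 3, 6]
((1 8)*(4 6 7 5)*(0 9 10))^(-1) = ((0 9 10)(1 8)(4 6 7 5))^(-1) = (0 10 9)(1 8)(4 5 7 6)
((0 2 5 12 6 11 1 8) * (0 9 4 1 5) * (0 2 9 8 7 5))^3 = ((0 9 4 1 7 5 12 6 11))^3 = (0 1 12)(4 5 11)(6 9 7)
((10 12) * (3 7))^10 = (12)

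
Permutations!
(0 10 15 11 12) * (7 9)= (0 10 15 11 12)(7 9)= [10, 1, 2, 3, 4, 5, 6, 9, 8, 7, 15, 12, 0, 13, 14, 11]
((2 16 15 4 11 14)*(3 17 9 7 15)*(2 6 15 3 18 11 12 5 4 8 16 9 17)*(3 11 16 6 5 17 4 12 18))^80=(2 4 14)(3 17 11)(5 9 18)(6 8 15)(7 16 12)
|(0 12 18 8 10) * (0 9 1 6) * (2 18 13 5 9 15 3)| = 42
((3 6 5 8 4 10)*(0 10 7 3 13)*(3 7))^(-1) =((0 10 13)(3 6 5 8 4))^(-1) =(0 13 10)(3 4 8 5 6)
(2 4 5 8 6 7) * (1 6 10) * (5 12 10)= (1 6 7 2 4 12 10)(5 8)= [0, 6, 4, 3, 12, 8, 7, 2, 5, 9, 1, 11, 10]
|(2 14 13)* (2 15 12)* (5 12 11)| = |(2 14 13 15 11 5 12)| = 7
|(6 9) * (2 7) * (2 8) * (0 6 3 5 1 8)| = |(0 6 9 3 5 1 8 2 7)| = 9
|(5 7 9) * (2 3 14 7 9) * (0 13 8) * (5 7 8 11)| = 10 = |(0 13 11 5 9 7 2 3 14 8)|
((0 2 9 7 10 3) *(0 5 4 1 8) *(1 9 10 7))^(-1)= ((0 2 10 3 5 4 9 1 8))^(-1)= (0 8 1 9 4 5 3 10 2)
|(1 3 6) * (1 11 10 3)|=4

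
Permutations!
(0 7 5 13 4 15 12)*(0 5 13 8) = (0 7 13 4 15 12 5 8) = [7, 1, 2, 3, 15, 8, 6, 13, 0, 9, 10, 11, 5, 4, 14, 12]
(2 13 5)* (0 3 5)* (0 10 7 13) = (0 3 5 2)(7 13 10) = [3, 1, 0, 5, 4, 2, 6, 13, 8, 9, 7, 11, 12, 10]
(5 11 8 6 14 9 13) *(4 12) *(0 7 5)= (0 7 5 11 8 6 14 9 13)(4 12)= [7, 1, 2, 3, 12, 11, 14, 5, 6, 13, 10, 8, 4, 0, 9]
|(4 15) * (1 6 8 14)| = |(1 6 8 14)(4 15)| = 4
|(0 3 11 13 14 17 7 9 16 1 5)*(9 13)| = |(0 3 11 9 16 1 5)(7 13 14 17)| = 28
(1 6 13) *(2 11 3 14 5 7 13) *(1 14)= (1 6 2 11 3)(5 7 13 14)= [0, 6, 11, 1, 4, 7, 2, 13, 8, 9, 10, 3, 12, 14, 5]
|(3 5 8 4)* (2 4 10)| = |(2 4 3 5 8 10)| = 6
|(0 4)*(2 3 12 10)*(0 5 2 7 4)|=|(2 3 12 10 7 4 5)|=7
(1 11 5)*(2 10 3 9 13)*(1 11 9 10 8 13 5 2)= (1 9 5 11 2 8 13)(3 10)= [0, 9, 8, 10, 4, 11, 6, 7, 13, 5, 3, 2, 12, 1]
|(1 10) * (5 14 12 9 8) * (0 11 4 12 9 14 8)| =6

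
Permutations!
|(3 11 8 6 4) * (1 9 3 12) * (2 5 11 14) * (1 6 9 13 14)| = 9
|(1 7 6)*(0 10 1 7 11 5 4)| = |(0 10 1 11 5 4)(6 7)| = 6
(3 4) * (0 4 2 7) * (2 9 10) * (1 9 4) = (0 1 9 10 2 7)(3 4) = [1, 9, 7, 4, 3, 5, 6, 0, 8, 10, 2]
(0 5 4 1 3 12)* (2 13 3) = [5, 2, 13, 12, 1, 4, 6, 7, 8, 9, 10, 11, 0, 3] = (0 5 4 1 2 13 3 12)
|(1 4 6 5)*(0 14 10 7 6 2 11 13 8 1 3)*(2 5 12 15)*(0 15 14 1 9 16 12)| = |(0 1 4 5 3 15 2 11 13 8 9 16 12 14 10 7 6)| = 17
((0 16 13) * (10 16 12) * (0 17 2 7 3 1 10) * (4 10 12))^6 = ((0 4 10 16 13 17 2 7 3 1 12))^6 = (0 2 4 7 10 3 16 1 13 12 17)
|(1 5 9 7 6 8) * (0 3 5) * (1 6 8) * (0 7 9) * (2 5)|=|(9)(0 3 2 5)(1 7 8 6)|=4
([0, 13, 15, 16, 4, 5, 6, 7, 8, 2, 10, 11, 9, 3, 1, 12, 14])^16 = [0, 13, 2, 16, 4, 5, 6, 7, 8, 9, 10, 11, 12, 3, 1, 15, 14]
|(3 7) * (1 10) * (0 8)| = 2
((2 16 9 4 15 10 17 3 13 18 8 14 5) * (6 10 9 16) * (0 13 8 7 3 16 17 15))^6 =(0 14 9 3 10 18 2)(4 8 15 7 6 13 5)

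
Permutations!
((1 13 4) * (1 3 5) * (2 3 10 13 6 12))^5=(1 5 3 2 12 6)(4 13 10)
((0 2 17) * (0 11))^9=((0 2 17 11))^9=(0 2 17 11)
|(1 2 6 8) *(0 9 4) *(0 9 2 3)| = 6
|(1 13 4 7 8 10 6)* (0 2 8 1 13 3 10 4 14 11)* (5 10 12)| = 14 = |(0 2 8 4 7 1 3 12 5 10 6 13 14 11)|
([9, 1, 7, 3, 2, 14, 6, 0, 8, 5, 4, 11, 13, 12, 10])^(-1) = [7, 1, 4, 3, 10, 9, 6, 2, 8, 0, 14, 11, 13, 12, 5]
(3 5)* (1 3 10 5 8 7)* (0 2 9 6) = (0 2 9 6)(1 3 8 7)(5 10) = [2, 3, 9, 8, 4, 10, 0, 1, 7, 6, 5]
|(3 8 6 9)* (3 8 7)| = |(3 7)(6 9 8)| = 6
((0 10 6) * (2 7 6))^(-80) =(10)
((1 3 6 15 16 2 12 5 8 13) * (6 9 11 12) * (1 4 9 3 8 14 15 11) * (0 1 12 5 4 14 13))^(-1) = (0 8 1)(2 16 15 14 13 5 11 6)(4 12 9)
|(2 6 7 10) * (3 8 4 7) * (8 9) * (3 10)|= 15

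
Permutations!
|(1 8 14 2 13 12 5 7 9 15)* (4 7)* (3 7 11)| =13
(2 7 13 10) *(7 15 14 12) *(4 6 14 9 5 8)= (2 15 9 5 8 4 6 14 12 7 13 10)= [0, 1, 15, 3, 6, 8, 14, 13, 4, 5, 2, 11, 7, 10, 12, 9]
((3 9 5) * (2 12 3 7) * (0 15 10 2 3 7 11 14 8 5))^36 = ((0 15 10 2 12 7 3 9)(5 11 14 8))^36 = (0 12)(2 9)(3 10)(7 15)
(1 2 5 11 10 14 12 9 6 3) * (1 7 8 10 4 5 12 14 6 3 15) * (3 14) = (1 2 12 9 14 3 7 8 10 6 15)(4 5 11) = [0, 2, 12, 7, 5, 11, 15, 8, 10, 14, 6, 4, 9, 13, 3, 1]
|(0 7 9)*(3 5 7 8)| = |(0 8 3 5 7 9)| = 6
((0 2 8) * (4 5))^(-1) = (0 8 2)(4 5)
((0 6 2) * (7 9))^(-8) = ((0 6 2)(7 9))^(-8) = (9)(0 6 2)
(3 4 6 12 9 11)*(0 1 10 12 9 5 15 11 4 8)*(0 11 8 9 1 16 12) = (0 16 12 5 15 8 11 3 9 4 6 1 10) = [16, 10, 2, 9, 6, 15, 1, 7, 11, 4, 0, 3, 5, 13, 14, 8, 12]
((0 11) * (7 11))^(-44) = (0 7 11)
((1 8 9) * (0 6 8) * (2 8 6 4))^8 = (0 2 9)(1 4 8)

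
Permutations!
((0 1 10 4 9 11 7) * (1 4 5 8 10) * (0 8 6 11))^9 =((0 4 9)(5 6 11 7 8 10))^9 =(5 7)(6 8)(10 11)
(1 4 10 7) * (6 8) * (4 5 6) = (1 5 6 8 4 10 7) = [0, 5, 2, 3, 10, 6, 8, 1, 4, 9, 7]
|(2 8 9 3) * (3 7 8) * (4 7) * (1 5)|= |(1 5)(2 3)(4 7 8 9)|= 4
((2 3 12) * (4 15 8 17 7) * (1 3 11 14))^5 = (17)(1 14 11 2 12 3)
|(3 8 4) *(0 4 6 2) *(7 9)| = 6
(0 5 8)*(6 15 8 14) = (0 5 14 6 15 8) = [5, 1, 2, 3, 4, 14, 15, 7, 0, 9, 10, 11, 12, 13, 6, 8]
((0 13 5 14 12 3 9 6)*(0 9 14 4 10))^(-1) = ((0 13 5 4 10)(3 14 12)(6 9))^(-1) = (0 10 4 5 13)(3 12 14)(6 9)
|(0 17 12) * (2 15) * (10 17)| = |(0 10 17 12)(2 15)| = 4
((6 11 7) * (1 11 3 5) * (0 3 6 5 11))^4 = (0 5 11)(1 7 3)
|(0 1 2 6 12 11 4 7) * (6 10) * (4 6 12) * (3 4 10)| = |(0 1 2 3 4 7)(6 10 12 11)| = 12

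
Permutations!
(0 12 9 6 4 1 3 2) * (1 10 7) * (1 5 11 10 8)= (0 12 9 6 4 8 1 3 2)(5 11 10 7)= [12, 3, 0, 2, 8, 11, 4, 5, 1, 6, 7, 10, 9]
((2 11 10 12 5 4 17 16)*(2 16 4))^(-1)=((2 11 10 12 5)(4 17))^(-1)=(2 5 12 10 11)(4 17)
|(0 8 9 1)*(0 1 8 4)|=2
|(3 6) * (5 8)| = 2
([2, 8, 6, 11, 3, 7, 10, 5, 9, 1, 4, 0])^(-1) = [11, 9, 0, 4, 10, 7, 2, 5, 1, 8, 6, 3]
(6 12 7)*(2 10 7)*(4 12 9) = (2 10 7 6 9 4 12) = [0, 1, 10, 3, 12, 5, 9, 6, 8, 4, 7, 11, 2]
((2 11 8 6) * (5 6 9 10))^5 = (2 5 9 11 6 10 8)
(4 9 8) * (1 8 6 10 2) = [0, 8, 1, 3, 9, 5, 10, 7, 4, 6, 2] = (1 8 4 9 6 10 2)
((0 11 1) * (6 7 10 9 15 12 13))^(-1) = (0 1 11)(6 13 12 15 9 10 7)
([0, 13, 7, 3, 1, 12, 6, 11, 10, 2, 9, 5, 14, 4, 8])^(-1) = (1 4 13)(2 9 10 8 14 12 5 11 7)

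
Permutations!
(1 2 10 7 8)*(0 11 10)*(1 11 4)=(0 4 1 2)(7 8 11 10)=[4, 2, 0, 3, 1, 5, 6, 8, 11, 9, 7, 10]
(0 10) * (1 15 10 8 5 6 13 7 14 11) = (0 8 5 6 13 7 14 11 1 15 10) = [8, 15, 2, 3, 4, 6, 13, 14, 5, 9, 0, 1, 12, 7, 11, 10]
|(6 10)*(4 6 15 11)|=5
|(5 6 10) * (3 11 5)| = 5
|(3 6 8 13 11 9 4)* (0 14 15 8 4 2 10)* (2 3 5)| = 13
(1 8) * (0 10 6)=(0 10 6)(1 8)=[10, 8, 2, 3, 4, 5, 0, 7, 1, 9, 6]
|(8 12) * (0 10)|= |(0 10)(8 12)|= 2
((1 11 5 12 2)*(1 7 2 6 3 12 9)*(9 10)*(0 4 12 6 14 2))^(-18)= ((0 4 12 14 2 7)(1 11 5 10 9)(3 6))^(-18)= (14)(1 5 9 11 10)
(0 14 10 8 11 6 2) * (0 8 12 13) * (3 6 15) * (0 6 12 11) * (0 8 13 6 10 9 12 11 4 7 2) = [14, 1, 13, 11, 7, 5, 0, 2, 8, 12, 4, 15, 6, 10, 9, 3] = (0 14 9 12 6)(2 13 10 4 7)(3 11 15)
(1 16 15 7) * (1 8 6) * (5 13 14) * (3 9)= (1 16 15 7 8 6)(3 9)(5 13 14)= [0, 16, 2, 9, 4, 13, 1, 8, 6, 3, 10, 11, 12, 14, 5, 7, 15]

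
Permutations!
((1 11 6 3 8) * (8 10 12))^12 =((1 11 6 3 10 12 8))^12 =(1 12 3 11 8 10 6)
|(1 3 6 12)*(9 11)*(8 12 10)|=6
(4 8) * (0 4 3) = [4, 1, 2, 0, 8, 5, 6, 7, 3] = (0 4 8 3)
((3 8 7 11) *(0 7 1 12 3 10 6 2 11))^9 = ((0 7)(1 12 3 8)(2 11 10 6))^9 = (0 7)(1 12 3 8)(2 11 10 6)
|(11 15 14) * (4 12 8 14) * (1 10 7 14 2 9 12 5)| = |(1 10 7 14 11 15 4 5)(2 9 12 8)| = 8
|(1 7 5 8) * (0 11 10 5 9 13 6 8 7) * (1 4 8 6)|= 8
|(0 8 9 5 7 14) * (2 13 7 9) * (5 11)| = 6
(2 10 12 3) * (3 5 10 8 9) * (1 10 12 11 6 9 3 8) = (1 10 11 6 9 8 3 2)(5 12) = [0, 10, 1, 2, 4, 12, 9, 7, 3, 8, 11, 6, 5]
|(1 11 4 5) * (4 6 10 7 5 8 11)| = |(1 4 8 11 6 10 7 5)| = 8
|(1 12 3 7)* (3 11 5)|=6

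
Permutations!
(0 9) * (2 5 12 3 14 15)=(0 9)(2 5 12 3 14 15)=[9, 1, 5, 14, 4, 12, 6, 7, 8, 0, 10, 11, 3, 13, 15, 2]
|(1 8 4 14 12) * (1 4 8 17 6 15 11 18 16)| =|(1 17 6 15 11 18 16)(4 14 12)| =21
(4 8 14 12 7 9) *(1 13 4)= (1 13 4 8 14 12 7 9)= [0, 13, 2, 3, 8, 5, 6, 9, 14, 1, 10, 11, 7, 4, 12]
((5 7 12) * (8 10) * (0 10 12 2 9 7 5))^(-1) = ((0 10 8 12)(2 9 7))^(-1) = (0 12 8 10)(2 7 9)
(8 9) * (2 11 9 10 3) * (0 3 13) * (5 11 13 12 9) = (0 3 2 13)(5 11)(8 10 12 9) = [3, 1, 13, 2, 4, 11, 6, 7, 10, 8, 12, 5, 9, 0]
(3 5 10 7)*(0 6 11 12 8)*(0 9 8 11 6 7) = (0 7 3 5 10)(8 9)(11 12) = [7, 1, 2, 5, 4, 10, 6, 3, 9, 8, 0, 12, 11]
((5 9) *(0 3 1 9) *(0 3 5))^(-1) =(0 9 1 3 5)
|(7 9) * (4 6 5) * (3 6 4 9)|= 5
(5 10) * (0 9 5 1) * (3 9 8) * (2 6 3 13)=(0 8 13 2 6 3 9 5 10 1)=[8, 0, 6, 9, 4, 10, 3, 7, 13, 5, 1, 11, 12, 2]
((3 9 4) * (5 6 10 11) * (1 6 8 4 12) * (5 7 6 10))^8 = (1 3 5 11 12 4 6 10 9 8 7)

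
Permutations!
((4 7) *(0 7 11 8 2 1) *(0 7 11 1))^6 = (0 8)(2 11)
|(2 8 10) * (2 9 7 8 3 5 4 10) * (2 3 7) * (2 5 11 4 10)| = |(2 7 8 3 11 4)(5 10 9)| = 6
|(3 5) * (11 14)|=2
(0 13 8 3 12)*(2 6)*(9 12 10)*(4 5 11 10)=(0 13 8 3 4 5 11 10 9 12)(2 6)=[13, 1, 6, 4, 5, 11, 2, 7, 3, 12, 9, 10, 0, 8]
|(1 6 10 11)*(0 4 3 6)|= 7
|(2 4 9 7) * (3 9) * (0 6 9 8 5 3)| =6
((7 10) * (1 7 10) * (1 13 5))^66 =((1 7 13 5))^66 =(1 13)(5 7)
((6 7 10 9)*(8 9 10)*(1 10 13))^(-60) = (13)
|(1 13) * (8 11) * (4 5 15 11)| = 10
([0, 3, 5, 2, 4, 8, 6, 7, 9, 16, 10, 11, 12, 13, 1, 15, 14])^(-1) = [0, 14, 3, 1, 4, 2, 6, 7, 5, 8, 10, 11, 12, 13, 16, 15, 9]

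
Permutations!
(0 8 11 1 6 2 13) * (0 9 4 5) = (0 8 11 1 6 2 13 9 4 5) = [8, 6, 13, 3, 5, 0, 2, 7, 11, 4, 10, 1, 12, 9]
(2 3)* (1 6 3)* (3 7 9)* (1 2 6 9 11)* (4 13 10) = (1 9 3 6 7 11)(4 13 10) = [0, 9, 2, 6, 13, 5, 7, 11, 8, 3, 4, 1, 12, 10]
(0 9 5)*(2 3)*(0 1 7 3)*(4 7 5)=[9, 5, 0, 2, 7, 1, 6, 3, 8, 4]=(0 9 4 7 3 2)(1 5)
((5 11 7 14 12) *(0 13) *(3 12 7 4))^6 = (14)(3 12 5 11 4)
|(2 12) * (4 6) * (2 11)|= |(2 12 11)(4 6)|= 6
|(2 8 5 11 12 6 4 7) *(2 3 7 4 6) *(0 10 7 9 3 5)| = 8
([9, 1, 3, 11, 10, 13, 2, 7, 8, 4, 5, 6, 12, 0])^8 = [4, 1, 2, 3, 5, 0, 6, 7, 8, 10, 13, 11, 12, 9]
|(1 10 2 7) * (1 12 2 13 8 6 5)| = |(1 10 13 8 6 5)(2 7 12)| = 6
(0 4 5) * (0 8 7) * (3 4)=(0 3 4 5 8 7)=[3, 1, 2, 4, 5, 8, 6, 0, 7]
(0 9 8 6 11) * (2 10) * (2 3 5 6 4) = (0 9 8 4 2 10 3 5 6 11) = [9, 1, 10, 5, 2, 6, 11, 7, 4, 8, 3, 0]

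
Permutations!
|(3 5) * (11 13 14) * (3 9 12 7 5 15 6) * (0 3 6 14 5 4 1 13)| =35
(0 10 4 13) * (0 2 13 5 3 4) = [10, 1, 13, 4, 5, 3, 6, 7, 8, 9, 0, 11, 12, 2] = (0 10)(2 13)(3 4 5)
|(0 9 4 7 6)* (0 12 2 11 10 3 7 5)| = 28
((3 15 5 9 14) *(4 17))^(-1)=(3 14 9 5 15)(4 17)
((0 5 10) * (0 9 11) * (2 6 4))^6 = ((0 5 10 9 11)(2 6 4))^6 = (0 5 10 9 11)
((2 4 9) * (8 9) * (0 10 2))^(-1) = (0 9 8 4 2 10)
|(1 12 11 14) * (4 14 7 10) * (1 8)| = 8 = |(1 12 11 7 10 4 14 8)|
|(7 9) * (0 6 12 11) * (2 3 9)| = |(0 6 12 11)(2 3 9 7)| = 4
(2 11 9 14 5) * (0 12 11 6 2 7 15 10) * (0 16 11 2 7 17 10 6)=(0 12 2)(5 17 10 16 11 9 14)(6 7 15)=[12, 1, 0, 3, 4, 17, 7, 15, 8, 14, 16, 9, 2, 13, 5, 6, 11, 10]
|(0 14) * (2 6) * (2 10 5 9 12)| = 6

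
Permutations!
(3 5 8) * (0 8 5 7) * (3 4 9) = [8, 1, 2, 7, 9, 5, 6, 0, 4, 3] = (0 8 4 9 3 7)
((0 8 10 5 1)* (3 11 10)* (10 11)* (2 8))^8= (11)(0 2 8 3 10 5 1)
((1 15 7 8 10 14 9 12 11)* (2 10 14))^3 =(1 8 12 15 14 11 7 9)(2 10)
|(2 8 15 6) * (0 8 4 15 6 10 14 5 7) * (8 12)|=11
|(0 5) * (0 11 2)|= |(0 5 11 2)|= 4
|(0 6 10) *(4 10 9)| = 5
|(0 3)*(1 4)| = 2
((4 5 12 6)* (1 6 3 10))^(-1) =((1 6 4 5 12 3 10))^(-1) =(1 10 3 12 5 4 6)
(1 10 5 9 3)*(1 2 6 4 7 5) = [0, 10, 6, 2, 7, 9, 4, 5, 8, 3, 1] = (1 10)(2 6 4 7 5 9 3)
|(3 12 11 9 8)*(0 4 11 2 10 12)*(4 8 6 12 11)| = 6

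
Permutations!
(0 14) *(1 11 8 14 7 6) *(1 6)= (0 7 1 11 8 14)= [7, 11, 2, 3, 4, 5, 6, 1, 14, 9, 10, 8, 12, 13, 0]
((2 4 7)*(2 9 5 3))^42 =((2 4 7 9 5 3))^42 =(9)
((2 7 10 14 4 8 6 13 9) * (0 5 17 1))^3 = ((0 5 17 1)(2 7 10 14 4 8 6 13 9))^3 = (0 1 17 5)(2 14 6)(4 13 7)(8 9 10)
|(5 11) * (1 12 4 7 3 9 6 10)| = |(1 12 4 7 3 9 6 10)(5 11)| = 8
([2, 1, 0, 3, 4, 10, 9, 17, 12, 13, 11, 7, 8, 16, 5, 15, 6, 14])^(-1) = (0 2)(5 14 17 7 11 10)(6 16 13 9)(8 12)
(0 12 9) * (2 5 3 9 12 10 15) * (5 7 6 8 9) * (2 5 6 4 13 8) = (0 10 15 5 3 6 2 7 4 13 8 9) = [10, 1, 7, 6, 13, 3, 2, 4, 9, 0, 15, 11, 12, 8, 14, 5]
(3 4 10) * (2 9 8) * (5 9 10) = [0, 1, 10, 4, 5, 9, 6, 7, 2, 8, 3] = (2 10 3 4 5 9 8)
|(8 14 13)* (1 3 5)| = |(1 3 5)(8 14 13)| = 3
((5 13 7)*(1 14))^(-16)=(14)(5 7 13)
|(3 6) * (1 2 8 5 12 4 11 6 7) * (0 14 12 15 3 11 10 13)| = 42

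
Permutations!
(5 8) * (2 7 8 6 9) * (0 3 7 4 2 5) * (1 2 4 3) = (0 1 2 3 7 8)(5 6 9) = [1, 2, 3, 7, 4, 6, 9, 8, 0, 5]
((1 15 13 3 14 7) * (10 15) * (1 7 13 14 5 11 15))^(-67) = (1 10)(3 13 14 15 11 5)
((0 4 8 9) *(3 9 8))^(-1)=((0 4 3 9))^(-1)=(0 9 3 4)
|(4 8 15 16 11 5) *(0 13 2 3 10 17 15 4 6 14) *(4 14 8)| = 13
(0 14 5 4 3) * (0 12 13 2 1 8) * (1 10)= (0 14 5 4 3 12 13 2 10 1 8)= [14, 8, 10, 12, 3, 4, 6, 7, 0, 9, 1, 11, 13, 2, 5]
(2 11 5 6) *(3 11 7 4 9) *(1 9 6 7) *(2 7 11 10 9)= [0, 2, 1, 10, 6, 11, 7, 4, 8, 3, 9, 5]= (1 2)(3 10 9)(4 6 7)(5 11)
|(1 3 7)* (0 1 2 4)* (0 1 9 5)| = |(0 9 5)(1 3 7 2 4)| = 15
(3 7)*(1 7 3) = (1 7) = [0, 7, 2, 3, 4, 5, 6, 1]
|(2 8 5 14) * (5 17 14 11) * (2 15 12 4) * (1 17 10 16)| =10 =|(1 17 14 15 12 4 2 8 10 16)(5 11)|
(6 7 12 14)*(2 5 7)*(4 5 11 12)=[0, 1, 11, 3, 5, 7, 2, 4, 8, 9, 10, 12, 14, 13, 6]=(2 11 12 14 6)(4 5 7)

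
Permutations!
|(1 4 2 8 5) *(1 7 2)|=|(1 4)(2 8 5 7)|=4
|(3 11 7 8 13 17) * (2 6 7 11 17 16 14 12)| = |(2 6 7 8 13 16 14 12)(3 17)| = 8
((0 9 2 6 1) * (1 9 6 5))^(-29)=(0 6 9 2 5 1)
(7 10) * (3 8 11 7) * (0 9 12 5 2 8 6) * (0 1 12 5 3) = (0 9 5 2 8 11 7 10)(1 12 3 6) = [9, 12, 8, 6, 4, 2, 1, 10, 11, 5, 0, 7, 3]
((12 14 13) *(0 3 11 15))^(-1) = (0 15 11 3)(12 13 14)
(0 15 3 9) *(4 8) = (0 15 3 9)(4 8) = [15, 1, 2, 9, 8, 5, 6, 7, 4, 0, 10, 11, 12, 13, 14, 3]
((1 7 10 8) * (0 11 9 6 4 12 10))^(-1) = ((0 11 9 6 4 12 10 8 1 7))^(-1) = (0 7 1 8 10 12 4 6 9 11)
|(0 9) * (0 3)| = 3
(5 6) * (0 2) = (0 2)(5 6) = [2, 1, 0, 3, 4, 6, 5]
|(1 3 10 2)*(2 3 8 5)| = |(1 8 5 2)(3 10)| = 4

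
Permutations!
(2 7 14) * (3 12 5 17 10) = (2 7 14)(3 12 5 17 10) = [0, 1, 7, 12, 4, 17, 6, 14, 8, 9, 3, 11, 5, 13, 2, 15, 16, 10]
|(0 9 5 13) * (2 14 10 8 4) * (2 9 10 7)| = |(0 10 8 4 9 5 13)(2 14 7)| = 21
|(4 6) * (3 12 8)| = |(3 12 8)(4 6)| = 6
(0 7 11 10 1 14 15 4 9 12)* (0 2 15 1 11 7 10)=(0 10 11)(1 14)(2 15 4 9 12)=[10, 14, 15, 3, 9, 5, 6, 7, 8, 12, 11, 0, 2, 13, 1, 4]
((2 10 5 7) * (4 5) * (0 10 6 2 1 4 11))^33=(11)(1 4 5 7)(2 6)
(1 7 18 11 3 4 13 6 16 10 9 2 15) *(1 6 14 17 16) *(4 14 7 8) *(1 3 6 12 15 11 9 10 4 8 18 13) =(1 18 9 2 11 6 3 14 17 16 4)(7 13)(12 15) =[0, 18, 11, 14, 1, 5, 3, 13, 8, 2, 10, 6, 15, 7, 17, 12, 4, 16, 9]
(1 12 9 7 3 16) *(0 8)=(0 8)(1 12 9 7 3 16)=[8, 12, 2, 16, 4, 5, 6, 3, 0, 7, 10, 11, 9, 13, 14, 15, 1]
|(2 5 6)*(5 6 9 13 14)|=|(2 6)(5 9 13 14)|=4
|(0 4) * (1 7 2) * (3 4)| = 3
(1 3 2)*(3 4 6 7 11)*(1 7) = (1 4 6)(2 7 11 3) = [0, 4, 7, 2, 6, 5, 1, 11, 8, 9, 10, 3]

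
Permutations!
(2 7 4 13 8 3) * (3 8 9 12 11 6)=(2 7 4 13 9 12 11 6 3)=[0, 1, 7, 2, 13, 5, 3, 4, 8, 12, 10, 6, 11, 9]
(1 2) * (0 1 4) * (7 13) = (0 1 2 4)(7 13) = [1, 2, 4, 3, 0, 5, 6, 13, 8, 9, 10, 11, 12, 7]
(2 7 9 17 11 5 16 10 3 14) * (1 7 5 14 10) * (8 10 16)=(1 7 9 17 11 14 2 5 8 10 3 16)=[0, 7, 5, 16, 4, 8, 6, 9, 10, 17, 3, 14, 12, 13, 2, 15, 1, 11]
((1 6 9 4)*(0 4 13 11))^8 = ((0 4 1 6 9 13 11))^8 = (0 4 1 6 9 13 11)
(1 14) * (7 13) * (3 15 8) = (1 14)(3 15 8)(7 13) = [0, 14, 2, 15, 4, 5, 6, 13, 3, 9, 10, 11, 12, 7, 1, 8]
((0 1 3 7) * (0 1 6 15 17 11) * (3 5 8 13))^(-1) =(0 11 17 15 6)(1 7 3 13 8 5)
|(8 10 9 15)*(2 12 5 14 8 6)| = 9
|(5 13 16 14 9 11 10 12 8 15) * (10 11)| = 9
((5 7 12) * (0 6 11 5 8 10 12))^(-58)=((0 6 11 5 7)(8 10 12))^(-58)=(0 11 7 6 5)(8 12 10)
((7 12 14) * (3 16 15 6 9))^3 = (3 6 16 9 15)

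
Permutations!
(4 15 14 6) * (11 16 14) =(4 15 11 16 14 6) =[0, 1, 2, 3, 15, 5, 4, 7, 8, 9, 10, 16, 12, 13, 6, 11, 14]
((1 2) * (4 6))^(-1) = ((1 2)(4 6))^(-1) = (1 2)(4 6)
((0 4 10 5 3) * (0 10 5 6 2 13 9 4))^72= (13)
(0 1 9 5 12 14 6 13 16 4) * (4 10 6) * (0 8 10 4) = (0 1 9 5 12 14)(4 8 10 6 13 16) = [1, 9, 2, 3, 8, 12, 13, 7, 10, 5, 6, 11, 14, 16, 0, 15, 4]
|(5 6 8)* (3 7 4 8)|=|(3 7 4 8 5 6)|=6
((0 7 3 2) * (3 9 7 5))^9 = ((0 5 3 2)(7 9))^9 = (0 5 3 2)(7 9)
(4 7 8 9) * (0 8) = [8, 1, 2, 3, 7, 5, 6, 0, 9, 4] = (0 8 9 4 7)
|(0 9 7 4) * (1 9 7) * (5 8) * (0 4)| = |(0 7)(1 9)(5 8)| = 2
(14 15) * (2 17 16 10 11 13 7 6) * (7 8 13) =(2 17 16 10 11 7 6)(8 13)(14 15) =[0, 1, 17, 3, 4, 5, 2, 6, 13, 9, 11, 7, 12, 8, 15, 14, 10, 16]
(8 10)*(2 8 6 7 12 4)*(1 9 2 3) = (1 9 2 8 10 6 7 12 4 3) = [0, 9, 8, 1, 3, 5, 7, 12, 10, 2, 6, 11, 4]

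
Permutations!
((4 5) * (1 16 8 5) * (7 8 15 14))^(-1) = (1 4 5 8 7 14 15 16)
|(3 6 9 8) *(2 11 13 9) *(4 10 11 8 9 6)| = 8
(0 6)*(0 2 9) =[6, 1, 9, 3, 4, 5, 2, 7, 8, 0] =(0 6 2 9)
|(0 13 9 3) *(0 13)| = 3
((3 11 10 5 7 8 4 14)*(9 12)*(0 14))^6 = (0 7 11)(3 4 5)(8 10 14)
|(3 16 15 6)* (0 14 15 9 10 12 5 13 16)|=|(0 14 15 6 3)(5 13 16 9 10 12)|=30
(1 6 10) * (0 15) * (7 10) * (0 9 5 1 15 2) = [2, 6, 0, 3, 4, 1, 7, 10, 8, 5, 15, 11, 12, 13, 14, 9] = (0 2)(1 6 7 10 15 9 5)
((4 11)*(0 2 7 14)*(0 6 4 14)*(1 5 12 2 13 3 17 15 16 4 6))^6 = (0 4 2 15 5 3 14)(1 13 11 7 16 12 17)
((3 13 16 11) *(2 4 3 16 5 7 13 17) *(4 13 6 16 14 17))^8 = ((2 13 5 7 6 16 11 14 17)(3 4))^8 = (2 17 14 11 16 6 7 5 13)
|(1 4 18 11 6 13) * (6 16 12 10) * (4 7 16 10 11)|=|(1 7 16 12 11 10 6 13)(4 18)|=8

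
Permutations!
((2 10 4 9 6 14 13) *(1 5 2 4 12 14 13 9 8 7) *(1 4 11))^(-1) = (1 11 13 6 9 14 12 10 2 5)(4 7 8)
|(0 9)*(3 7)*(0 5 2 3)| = 6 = |(0 9 5 2 3 7)|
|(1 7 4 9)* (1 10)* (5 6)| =|(1 7 4 9 10)(5 6)| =10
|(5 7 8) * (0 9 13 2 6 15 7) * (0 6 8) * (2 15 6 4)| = 20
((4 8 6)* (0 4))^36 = (8)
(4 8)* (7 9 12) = (4 8)(7 9 12) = [0, 1, 2, 3, 8, 5, 6, 9, 4, 12, 10, 11, 7]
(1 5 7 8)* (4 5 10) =(1 10 4 5 7 8) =[0, 10, 2, 3, 5, 7, 6, 8, 1, 9, 4]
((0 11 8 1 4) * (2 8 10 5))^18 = ((0 11 10 5 2 8 1 4))^18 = (0 10 2 1)(4 11 5 8)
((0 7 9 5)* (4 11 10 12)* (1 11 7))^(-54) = ((0 1 11 10 12 4 7 9 5))^(-54) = (12)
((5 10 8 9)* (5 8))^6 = (10)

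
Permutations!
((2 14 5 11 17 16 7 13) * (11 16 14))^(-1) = ((2 11 17 14 5 16 7 13))^(-1) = (2 13 7 16 5 14 17 11)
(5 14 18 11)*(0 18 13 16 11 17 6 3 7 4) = (0 18 17 6 3 7 4)(5 14 13 16 11) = [18, 1, 2, 7, 0, 14, 3, 4, 8, 9, 10, 5, 12, 16, 13, 15, 11, 6, 17]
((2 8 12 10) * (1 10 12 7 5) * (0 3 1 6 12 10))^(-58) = (0 1 3)(2 12 5 8 10 6 7)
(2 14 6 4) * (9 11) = (2 14 6 4)(9 11) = [0, 1, 14, 3, 2, 5, 4, 7, 8, 11, 10, 9, 12, 13, 6]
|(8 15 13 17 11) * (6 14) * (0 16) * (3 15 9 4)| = |(0 16)(3 15 13 17 11 8 9 4)(6 14)| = 8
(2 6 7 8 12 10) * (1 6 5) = (1 6 7 8 12 10 2 5) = [0, 6, 5, 3, 4, 1, 7, 8, 12, 9, 2, 11, 10]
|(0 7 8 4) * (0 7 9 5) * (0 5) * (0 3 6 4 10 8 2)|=|(0 9 3 6 4 7 2)(8 10)|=14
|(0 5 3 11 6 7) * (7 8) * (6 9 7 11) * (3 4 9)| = |(0 5 4 9 7)(3 6 8 11)| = 20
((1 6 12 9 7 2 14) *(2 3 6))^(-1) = (1 14 2)(3 7 9 12 6)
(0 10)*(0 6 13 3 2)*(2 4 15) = [10, 1, 0, 4, 15, 5, 13, 7, 8, 9, 6, 11, 12, 3, 14, 2] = (0 10 6 13 3 4 15 2)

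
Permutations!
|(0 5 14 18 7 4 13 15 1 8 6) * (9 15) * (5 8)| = 9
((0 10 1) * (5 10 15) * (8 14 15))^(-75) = ((0 8 14 15 5 10 1))^(-75) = (0 14 5 1 8 15 10)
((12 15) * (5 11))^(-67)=((5 11)(12 15))^(-67)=(5 11)(12 15)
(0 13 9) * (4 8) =[13, 1, 2, 3, 8, 5, 6, 7, 4, 0, 10, 11, 12, 9] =(0 13 9)(4 8)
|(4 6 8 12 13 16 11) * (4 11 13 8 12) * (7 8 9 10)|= 14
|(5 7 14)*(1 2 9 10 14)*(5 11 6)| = |(1 2 9 10 14 11 6 5 7)| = 9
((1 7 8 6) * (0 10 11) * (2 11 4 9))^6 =(11)(1 8)(6 7)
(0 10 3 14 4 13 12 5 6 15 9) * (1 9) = (0 10 3 14 4 13 12 5 6 15 1 9) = [10, 9, 2, 14, 13, 6, 15, 7, 8, 0, 3, 11, 5, 12, 4, 1]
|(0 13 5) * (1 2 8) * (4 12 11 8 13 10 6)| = 11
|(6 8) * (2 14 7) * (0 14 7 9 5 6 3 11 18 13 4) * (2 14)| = |(0 2 7 14 9 5 6 8 3 11 18 13 4)| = 13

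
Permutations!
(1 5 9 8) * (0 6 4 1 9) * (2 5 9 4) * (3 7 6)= (0 3 7 6 2 5)(1 9 8 4)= [3, 9, 5, 7, 1, 0, 2, 6, 4, 8]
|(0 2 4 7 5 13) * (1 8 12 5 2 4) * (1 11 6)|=11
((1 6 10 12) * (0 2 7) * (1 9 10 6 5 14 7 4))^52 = (0 1 7 4 14 2 5)(9 10 12)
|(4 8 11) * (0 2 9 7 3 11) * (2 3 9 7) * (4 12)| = 6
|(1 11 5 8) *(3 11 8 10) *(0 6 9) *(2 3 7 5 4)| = |(0 6 9)(1 8)(2 3 11 4)(5 10 7)| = 12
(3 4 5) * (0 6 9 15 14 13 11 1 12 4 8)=(0 6 9 15 14 13 11 1 12 4 5 3 8)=[6, 12, 2, 8, 5, 3, 9, 7, 0, 15, 10, 1, 4, 11, 13, 14]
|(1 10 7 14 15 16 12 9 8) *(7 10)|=8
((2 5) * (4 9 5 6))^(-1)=((2 6 4 9 5))^(-1)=(2 5 9 4 6)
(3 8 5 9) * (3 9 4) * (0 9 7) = (0 9 7)(3 8 5 4) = [9, 1, 2, 8, 3, 4, 6, 0, 5, 7]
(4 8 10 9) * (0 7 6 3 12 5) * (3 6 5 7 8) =(0 8 10 9 4 3 12 7 5) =[8, 1, 2, 12, 3, 0, 6, 5, 10, 4, 9, 11, 7]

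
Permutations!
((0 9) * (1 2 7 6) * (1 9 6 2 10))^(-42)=(10)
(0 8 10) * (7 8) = (0 7 8 10) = [7, 1, 2, 3, 4, 5, 6, 8, 10, 9, 0]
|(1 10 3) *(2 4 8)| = |(1 10 3)(2 4 8)| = 3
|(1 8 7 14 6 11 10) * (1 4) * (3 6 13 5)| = 11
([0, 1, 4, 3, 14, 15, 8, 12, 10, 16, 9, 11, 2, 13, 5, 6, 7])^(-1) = (2 12 7 16 9 10 8 6 15 5 14 4)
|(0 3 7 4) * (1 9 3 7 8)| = 12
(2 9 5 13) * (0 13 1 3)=(0 13 2 9 5 1 3)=[13, 3, 9, 0, 4, 1, 6, 7, 8, 5, 10, 11, 12, 2]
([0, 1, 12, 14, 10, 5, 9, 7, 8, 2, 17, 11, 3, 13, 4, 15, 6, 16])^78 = (2 6 17 4 3)(9 16 10 14 12)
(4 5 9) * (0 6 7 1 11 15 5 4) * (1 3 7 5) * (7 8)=(0 6 5 9)(1 11 15)(3 8 7)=[6, 11, 2, 8, 4, 9, 5, 3, 7, 0, 10, 15, 12, 13, 14, 1]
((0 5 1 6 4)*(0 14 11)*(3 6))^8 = (14)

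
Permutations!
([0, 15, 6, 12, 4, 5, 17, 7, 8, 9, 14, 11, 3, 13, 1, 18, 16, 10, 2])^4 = [0, 6, 14, 3, 4, 5, 1, 7, 8, 9, 18, 11, 12, 13, 2, 17, 16, 15, 10]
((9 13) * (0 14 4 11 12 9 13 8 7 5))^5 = ((0 14 4 11 12 9 8 7 5))^5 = (0 9 14 8 4 7 11 5 12)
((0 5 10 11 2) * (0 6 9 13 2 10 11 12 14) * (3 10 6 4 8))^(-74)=(0 9 8 14 6 4 12 11 2 10 5 13 3)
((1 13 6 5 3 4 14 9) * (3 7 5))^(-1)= (1 9 14 4 3 6 13)(5 7)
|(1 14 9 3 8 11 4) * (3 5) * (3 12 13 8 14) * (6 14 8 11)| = |(1 3 8 6 14 9 5 12 13 11 4)| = 11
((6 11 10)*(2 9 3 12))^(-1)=((2 9 3 12)(6 11 10))^(-1)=(2 12 3 9)(6 10 11)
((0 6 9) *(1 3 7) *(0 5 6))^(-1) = (1 7 3)(5 9 6)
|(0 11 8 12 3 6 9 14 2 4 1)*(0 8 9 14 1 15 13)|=|(0 11 9 1 8 12 3 6 14 2 4 15 13)|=13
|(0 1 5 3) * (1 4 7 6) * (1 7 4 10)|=10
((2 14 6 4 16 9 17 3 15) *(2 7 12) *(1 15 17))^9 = ((1 15 7 12 2 14 6 4 16 9)(3 17))^9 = (1 9 16 4 6 14 2 12 7 15)(3 17)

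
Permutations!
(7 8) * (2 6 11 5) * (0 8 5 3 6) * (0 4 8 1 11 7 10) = (0 1 11 3 6 7 5 2 4 8 10) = [1, 11, 4, 6, 8, 2, 7, 5, 10, 9, 0, 3]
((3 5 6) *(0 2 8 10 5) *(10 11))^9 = ((0 2 8 11 10 5 6 3))^9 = (0 2 8 11 10 5 6 3)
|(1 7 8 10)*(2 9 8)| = |(1 7 2 9 8 10)| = 6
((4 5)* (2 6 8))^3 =(8)(4 5)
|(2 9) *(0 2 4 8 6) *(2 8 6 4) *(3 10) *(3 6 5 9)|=|(0 8 4 5 9 2 3 10 6)|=9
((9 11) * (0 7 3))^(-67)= (0 3 7)(9 11)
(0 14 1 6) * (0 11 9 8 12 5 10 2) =(0 14 1 6 11 9 8 12 5 10 2) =[14, 6, 0, 3, 4, 10, 11, 7, 12, 8, 2, 9, 5, 13, 1]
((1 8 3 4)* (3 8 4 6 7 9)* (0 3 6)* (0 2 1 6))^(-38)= (0 2 4 7)(1 6 9 3)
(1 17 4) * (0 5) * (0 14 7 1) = (0 5 14 7 1 17 4) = [5, 17, 2, 3, 0, 14, 6, 1, 8, 9, 10, 11, 12, 13, 7, 15, 16, 4]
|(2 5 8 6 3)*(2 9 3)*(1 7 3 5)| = |(1 7 3 9 5 8 6 2)| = 8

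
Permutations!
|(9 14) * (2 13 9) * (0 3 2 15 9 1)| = 15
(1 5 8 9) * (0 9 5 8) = (0 9 1 8 5) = [9, 8, 2, 3, 4, 0, 6, 7, 5, 1]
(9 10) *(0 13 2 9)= (0 13 2 9 10)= [13, 1, 9, 3, 4, 5, 6, 7, 8, 10, 0, 11, 12, 2]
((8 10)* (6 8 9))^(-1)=((6 8 10 9))^(-1)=(6 9 10 8)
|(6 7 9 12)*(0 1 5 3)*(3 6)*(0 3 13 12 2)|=|(0 1 5 6 7 9 2)(12 13)|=14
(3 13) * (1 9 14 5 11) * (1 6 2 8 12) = [0, 9, 8, 13, 4, 11, 2, 7, 12, 14, 10, 6, 1, 3, 5] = (1 9 14 5 11 6 2 8 12)(3 13)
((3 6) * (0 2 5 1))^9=(0 2 5 1)(3 6)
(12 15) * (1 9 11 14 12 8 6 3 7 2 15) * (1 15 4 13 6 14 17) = [0, 9, 4, 7, 13, 5, 3, 2, 14, 11, 10, 17, 15, 6, 12, 8, 16, 1] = (1 9 11 17)(2 4 13 6 3 7)(8 14 12 15)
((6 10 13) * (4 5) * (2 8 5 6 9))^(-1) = (2 9 13 10 6 4 5 8)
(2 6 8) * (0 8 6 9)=[8, 1, 9, 3, 4, 5, 6, 7, 2, 0]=(0 8 2 9)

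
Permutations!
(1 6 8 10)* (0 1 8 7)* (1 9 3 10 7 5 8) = (0 9 3 10 1 6 5 8 7) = [9, 6, 2, 10, 4, 8, 5, 0, 7, 3, 1]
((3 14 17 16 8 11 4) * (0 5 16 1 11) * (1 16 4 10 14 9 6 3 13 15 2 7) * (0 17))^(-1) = (0 14 10 11 1 7 2 15 13 4 5)(3 6 9)(8 16 17)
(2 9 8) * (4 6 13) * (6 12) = (2 9 8)(4 12 6 13) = [0, 1, 9, 3, 12, 5, 13, 7, 2, 8, 10, 11, 6, 4]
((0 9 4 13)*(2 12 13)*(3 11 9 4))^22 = ((0 4 2 12 13)(3 11 9))^22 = (0 2 13 4 12)(3 11 9)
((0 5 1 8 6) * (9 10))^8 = ((0 5 1 8 6)(9 10))^8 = (10)(0 8 5 6 1)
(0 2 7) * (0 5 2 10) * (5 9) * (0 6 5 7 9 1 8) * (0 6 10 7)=(10)(0 7 1 8 6 5 2 9)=[7, 8, 9, 3, 4, 2, 5, 1, 6, 0, 10]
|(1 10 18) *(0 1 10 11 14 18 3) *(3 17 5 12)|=|(0 1 11 14 18 10 17 5 12 3)|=10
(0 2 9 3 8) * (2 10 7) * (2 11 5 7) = (0 10 2 9 3 8)(5 7 11) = [10, 1, 9, 8, 4, 7, 6, 11, 0, 3, 2, 5]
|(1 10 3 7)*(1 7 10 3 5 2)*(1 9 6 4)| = |(1 3 10 5 2 9 6 4)| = 8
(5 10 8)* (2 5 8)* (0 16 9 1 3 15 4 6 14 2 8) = (0 16 9 1 3 15 4 6 14 2 5 10 8) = [16, 3, 5, 15, 6, 10, 14, 7, 0, 1, 8, 11, 12, 13, 2, 4, 9]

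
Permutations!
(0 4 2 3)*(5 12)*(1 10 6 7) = (0 4 2 3)(1 10 6 7)(5 12) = [4, 10, 3, 0, 2, 12, 7, 1, 8, 9, 6, 11, 5]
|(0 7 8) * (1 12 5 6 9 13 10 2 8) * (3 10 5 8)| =60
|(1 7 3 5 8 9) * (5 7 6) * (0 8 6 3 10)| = 14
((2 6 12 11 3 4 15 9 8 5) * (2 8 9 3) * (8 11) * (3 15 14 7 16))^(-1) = (2 11 5 8 12 6)(3 16 7 14 4)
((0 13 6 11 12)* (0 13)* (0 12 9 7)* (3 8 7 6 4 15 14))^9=((0 12 13 4 15 14 3 8 7)(6 11 9))^9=(15)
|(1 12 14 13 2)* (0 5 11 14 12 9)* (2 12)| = |(0 5 11 14 13 12 2 1 9)| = 9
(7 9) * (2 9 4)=(2 9 7 4)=[0, 1, 9, 3, 2, 5, 6, 4, 8, 7]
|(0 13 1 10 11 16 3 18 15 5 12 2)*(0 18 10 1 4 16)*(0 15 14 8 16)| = |(0 13 4)(2 18 14 8 16 3 10 11 15 5 12)| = 33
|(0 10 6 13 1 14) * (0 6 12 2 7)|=|(0 10 12 2 7)(1 14 6 13)|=20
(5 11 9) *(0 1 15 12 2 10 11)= (0 1 15 12 2 10 11 9 5)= [1, 15, 10, 3, 4, 0, 6, 7, 8, 5, 11, 9, 2, 13, 14, 12]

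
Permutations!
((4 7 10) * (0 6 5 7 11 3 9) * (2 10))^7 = ((0 6 5 7 2 10 4 11 3 9))^7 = (0 11 2 6 3 10 5 9 4 7)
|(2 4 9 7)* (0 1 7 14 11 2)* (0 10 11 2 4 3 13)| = |(0 1 7 10 11 4 9 14 2 3 13)| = 11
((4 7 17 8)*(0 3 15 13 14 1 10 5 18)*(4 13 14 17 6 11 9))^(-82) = ((0 3 15 14 1 10 5 18)(4 7 6 11 9)(8 13 17))^(-82) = (0 5 1 15)(3 18 10 14)(4 11 7 9 6)(8 17 13)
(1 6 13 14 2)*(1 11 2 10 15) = [0, 6, 11, 3, 4, 5, 13, 7, 8, 9, 15, 2, 12, 14, 10, 1] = (1 6 13 14 10 15)(2 11)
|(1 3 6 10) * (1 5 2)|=6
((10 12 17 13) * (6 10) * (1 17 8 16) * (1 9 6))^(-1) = ((1 17 13)(6 10 12 8 16 9))^(-1) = (1 13 17)(6 9 16 8 12 10)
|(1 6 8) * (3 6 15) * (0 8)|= |(0 8 1 15 3 6)|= 6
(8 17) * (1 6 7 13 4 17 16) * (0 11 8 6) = (0 11 8 16 1)(4 17 6 7 13) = [11, 0, 2, 3, 17, 5, 7, 13, 16, 9, 10, 8, 12, 4, 14, 15, 1, 6]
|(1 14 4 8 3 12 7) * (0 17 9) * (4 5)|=|(0 17 9)(1 14 5 4 8 3 12 7)|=24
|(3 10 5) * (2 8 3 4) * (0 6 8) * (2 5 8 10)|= |(0 6 10 8 3 2)(4 5)|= 6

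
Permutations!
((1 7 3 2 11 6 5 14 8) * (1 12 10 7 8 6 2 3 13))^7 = (1 8 12 10 7 13)(2 11)(5 14 6)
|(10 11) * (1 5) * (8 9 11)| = |(1 5)(8 9 11 10)| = 4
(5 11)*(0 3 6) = (0 3 6)(5 11) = [3, 1, 2, 6, 4, 11, 0, 7, 8, 9, 10, 5]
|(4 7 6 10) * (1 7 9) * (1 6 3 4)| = 7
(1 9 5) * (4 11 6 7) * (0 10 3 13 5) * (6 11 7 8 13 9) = (0 10 3 9)(1 6 8 13 5)(4 7) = [10, 6, 2, 9, 7, 1, 8, 4, 13, 0, 3, 11, 12, 5]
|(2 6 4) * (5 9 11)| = 3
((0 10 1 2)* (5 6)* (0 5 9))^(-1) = (0 9 6 5 2 1 10)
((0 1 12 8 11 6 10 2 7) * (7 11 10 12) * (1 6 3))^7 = ((0 6 12 8 10 2 11 3 1 7))^7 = (0 3 10 6 1 2 12 7 11 8)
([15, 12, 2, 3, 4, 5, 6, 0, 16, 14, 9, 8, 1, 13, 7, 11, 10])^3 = (0 8 9)(1 12)(7 11 10)(14 15 16)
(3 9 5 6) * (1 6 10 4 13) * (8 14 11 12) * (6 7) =(1 7 6 3 9 5 10 4 13)(8 14 11 12) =[0, 7, 2, 9, 13, 10, 3, 6, 14, 5, 4, 12, 8, 1, 11]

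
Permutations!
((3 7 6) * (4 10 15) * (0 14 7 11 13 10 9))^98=((0 14 7 6 3 11 13 10 15 4 9))^98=(0 9 4 15 10 13 11 3 6 7 14)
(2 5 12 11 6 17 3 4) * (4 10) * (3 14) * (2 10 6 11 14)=(2 5 12 14 3 6 17)(4 10)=[0, 1, 5, 6, 10, 12, 17, 7, 8, 9, 4, 11, 14, 13, 3, 15, 16, 2]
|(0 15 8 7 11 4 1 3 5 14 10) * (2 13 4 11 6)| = |(0 15 8 7 6 2 13 4 1 3 5 14 10)| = 13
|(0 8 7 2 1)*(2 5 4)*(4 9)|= 8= |(0 8 7 5 9 4 2 1)|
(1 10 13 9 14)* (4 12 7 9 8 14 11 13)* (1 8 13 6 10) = (4 12 7 9 11 6 10)(8 14) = [0, 1, 2, 3, 12, 5, 10, 9, 14, 11, 4, 6, 7, 13, 8]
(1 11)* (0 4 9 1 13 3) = (0 4 9 1 11 13 3) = [4, 11, 2, 0, 9, 5, 6, 7, 8, 1, 10, 13, 12, 3]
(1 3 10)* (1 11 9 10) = (1 3)(9 10 11) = [0, 3, 2, 1, 4, 5, 6, 7, 8, 10, 11, 9]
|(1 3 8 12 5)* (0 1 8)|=|(0 1 3)(5 8 12)|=3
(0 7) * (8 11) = (0 7)(8 11) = [7, 1, 2, 3, 4, 5, 6, 0, 11, 9, 10, 8]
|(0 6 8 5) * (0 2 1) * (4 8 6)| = |(0 4 8 5 2 1)| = 6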